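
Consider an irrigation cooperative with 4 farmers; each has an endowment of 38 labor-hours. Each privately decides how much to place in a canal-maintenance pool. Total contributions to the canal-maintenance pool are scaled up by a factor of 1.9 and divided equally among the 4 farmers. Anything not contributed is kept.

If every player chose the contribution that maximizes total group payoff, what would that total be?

288.80 labor-hours

Each contributed unit returns 1.900 to the group as a whole (0.4750 to each of 4 players), which exceeds 1, so the social optimum is full contribution: group total = 1.900 × 152 = 288.80.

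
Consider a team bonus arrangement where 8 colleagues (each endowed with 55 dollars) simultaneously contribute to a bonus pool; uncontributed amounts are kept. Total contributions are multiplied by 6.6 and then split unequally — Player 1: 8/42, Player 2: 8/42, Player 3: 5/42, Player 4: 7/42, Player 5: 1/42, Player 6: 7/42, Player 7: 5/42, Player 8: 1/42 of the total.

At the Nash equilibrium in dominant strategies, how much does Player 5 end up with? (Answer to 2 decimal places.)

89.57 dollars

A player with share s gets back 6.6·s per unit contributed, so full contribution is dominant for anyone with s > 1/6.6 = 0.1515 and zero contribution is dominant for anyone below.
Player 1, Player 2, Player 4 and Player 6 are above the threshold, contributing 55 each; the remaining 4 contribute 0. Total contributed: 220.
Player 5 keeps 55 and receives 6.6 × 220 × 1/42 = 34.57 from the bonus pool, for a payoff of 89.57.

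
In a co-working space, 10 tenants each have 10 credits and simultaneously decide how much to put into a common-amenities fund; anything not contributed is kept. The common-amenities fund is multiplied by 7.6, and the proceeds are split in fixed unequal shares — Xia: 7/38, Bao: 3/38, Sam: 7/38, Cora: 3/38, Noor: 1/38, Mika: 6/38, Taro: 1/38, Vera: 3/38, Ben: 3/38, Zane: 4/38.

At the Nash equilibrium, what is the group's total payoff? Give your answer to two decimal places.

Each unit j contributes comes back to j as 7.6 × (j's share), so j prefers to contribute only if that share exceeds 1/7.6 = 0.1316; otherwise keeping the unit dominates.
Xia, Sam and Mika are above the threshold, contributing 10 each; the remaining 7 contribute 0. Total contributed: 30.
The common-amenities fund pays out 7.6 × 30 = 228.00 in total (split across the unequal shares, but the aggregate is all that matters for the group sum).
The 7 free-riders keep 10 each, adding 70. Group total = 70 + 228.00 = 298.00.

298.00 credits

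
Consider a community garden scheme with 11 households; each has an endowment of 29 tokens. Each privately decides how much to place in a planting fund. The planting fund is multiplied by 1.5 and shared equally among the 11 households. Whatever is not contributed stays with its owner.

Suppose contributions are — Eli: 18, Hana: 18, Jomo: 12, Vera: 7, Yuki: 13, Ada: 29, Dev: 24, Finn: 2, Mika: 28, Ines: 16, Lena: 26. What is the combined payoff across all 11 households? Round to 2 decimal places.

Total contributed: 18 + 18 + 12 + 7 + 13 + 29 + 24 + 2 + 28 + 16 + 26 = 193; total kept: 11 × 29 − 193 = 126.
The planting fund pays out 1.5 × 193 = 289.50 in aggregate.
Group total = 126 + 289.50 = 415.50.

415.50 tokens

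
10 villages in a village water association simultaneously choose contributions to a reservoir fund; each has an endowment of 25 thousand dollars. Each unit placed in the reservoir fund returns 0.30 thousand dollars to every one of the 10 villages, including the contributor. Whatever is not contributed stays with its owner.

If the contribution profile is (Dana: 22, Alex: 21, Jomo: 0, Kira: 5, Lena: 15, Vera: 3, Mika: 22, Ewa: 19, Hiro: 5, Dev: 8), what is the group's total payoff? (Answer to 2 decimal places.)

Total contributed: 22 + 21 + 0 + 5 + 15 + 3 + 22 + 19 + 5 + 8 = 120; total kept: 10 × 25 − 120 = 130.
The reservoir fund pays out 0.30 × 10 × 120 = 360.00 in aggregate.
Group total = 130 + 360.00 = 490.00.

490.00 thousand dollars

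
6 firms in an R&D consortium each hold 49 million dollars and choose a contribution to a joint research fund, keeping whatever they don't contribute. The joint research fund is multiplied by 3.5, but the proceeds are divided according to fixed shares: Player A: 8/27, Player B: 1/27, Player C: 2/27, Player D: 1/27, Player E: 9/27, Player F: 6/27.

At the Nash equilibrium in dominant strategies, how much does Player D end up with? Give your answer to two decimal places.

A player with share s gets back 3.5·s per unit contributed, so full contribution is dominant for anyone with s > 1/3.5 = 0.2857 and zero contribution is dominant for anyone below.
The shares above 0.2857 belong to Player A and Player E, contributing 49 each; the remaining 4 contribute 0. Total contributed: 98.
Player D keeps 49 and receives 3.5 × 98 × 1/27 = 12.70 from the joint research fund, for a payoff of 61.70.

61.70 million dollars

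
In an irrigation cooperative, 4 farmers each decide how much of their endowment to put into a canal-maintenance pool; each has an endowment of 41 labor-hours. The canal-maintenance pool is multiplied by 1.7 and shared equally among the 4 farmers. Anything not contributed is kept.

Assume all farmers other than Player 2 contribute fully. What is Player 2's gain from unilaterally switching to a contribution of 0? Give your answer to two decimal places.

23.58 labor-hours

Switching from a contribution of 41 to 0 lets Player 2 keep an extra 41 labor-hours, but lowers the canal-maintenance pool by 41, which costs Player 2 their own share of that drop: 1.7/4 × 41 = 17.42.
Net gain = 41 − 17.42 = 23.58. The private return per contributed unit (0.4250) is below 1, so free-riding is indeed the best response regardless of what the others do.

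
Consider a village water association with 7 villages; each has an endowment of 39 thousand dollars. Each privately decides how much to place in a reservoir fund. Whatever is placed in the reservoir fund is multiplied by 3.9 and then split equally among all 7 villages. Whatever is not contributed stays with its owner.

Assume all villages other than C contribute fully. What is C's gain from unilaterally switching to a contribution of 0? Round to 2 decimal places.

17.27 thousand dollars

Switching from a contribution of 39 to 0 lets C keep an extra 39 thousand dollars, but lowers the reservoir fund by 39, which costs C their own share of that drop: 3.9/7 × 39 = 21.73.
Net gain = 39 − 21.73 = 17.27. The private return per contributed unit (0.5571) is below 1, so free-riding is indeed the best response regardless of what the others do.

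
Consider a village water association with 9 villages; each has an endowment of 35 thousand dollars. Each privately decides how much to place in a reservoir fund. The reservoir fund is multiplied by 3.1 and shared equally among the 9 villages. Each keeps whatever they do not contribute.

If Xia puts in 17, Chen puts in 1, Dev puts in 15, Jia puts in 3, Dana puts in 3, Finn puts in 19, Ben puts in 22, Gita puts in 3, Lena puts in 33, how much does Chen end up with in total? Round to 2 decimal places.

73.96 thousand dollars

Total contributed: 17 + 1 + 15 + 3 + 3 + 19 + 22 + 3 + 33 = 116.
Each receives 3.1 × 116 / 9 = 39.96 from the reservoir fund.
Chen keeps 35 − 1 = 34, so Chen's payoff is 34 + 39.96 = 73.96.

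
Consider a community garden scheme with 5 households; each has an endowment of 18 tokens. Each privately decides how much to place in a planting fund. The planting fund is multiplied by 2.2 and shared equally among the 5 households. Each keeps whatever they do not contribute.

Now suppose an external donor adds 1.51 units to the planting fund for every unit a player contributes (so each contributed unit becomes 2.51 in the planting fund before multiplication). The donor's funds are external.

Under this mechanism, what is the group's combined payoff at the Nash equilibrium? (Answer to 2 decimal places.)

496.98 tokens

Under the mechanism each unit contributed yields 2.2 × 2.51 / 5 = 1.1044 back to its contributor per unit of net cost, which exceeds 1, making full contribution the dominant choice for everyone.
So the Nash equilibrium is full contribution by all 5; the group earns 2.2 × 2.51 × 90 = 496.98.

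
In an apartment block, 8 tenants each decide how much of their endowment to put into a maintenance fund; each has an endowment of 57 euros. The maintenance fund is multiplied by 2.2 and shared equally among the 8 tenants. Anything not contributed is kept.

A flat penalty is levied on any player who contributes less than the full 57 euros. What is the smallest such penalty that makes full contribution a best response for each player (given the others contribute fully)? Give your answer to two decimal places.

41.33 euros

Given the others contribute fully, the best deviation is to contribute 0 (any partial contribution still incurs the fine and gives up units whose private return 0.2750 is below 1).
Deviating from 57 to 0 saves 57 euros but forfeits the deviator's share of the drop in the maintenance fund: 2.2/8 × 57 = 15.67.
So the deviation gain is 57 − 15.67 = 41.33, and the fine must be at least 41.33 euros to wipe it out.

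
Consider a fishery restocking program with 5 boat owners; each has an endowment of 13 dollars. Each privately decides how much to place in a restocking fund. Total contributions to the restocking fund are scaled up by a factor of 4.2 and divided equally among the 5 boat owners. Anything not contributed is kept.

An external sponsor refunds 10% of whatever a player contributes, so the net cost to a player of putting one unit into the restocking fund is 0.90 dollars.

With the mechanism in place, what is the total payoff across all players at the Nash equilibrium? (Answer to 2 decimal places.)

Even with the mechanism, each unit contributed returns only (4.2/5) / 0.90 = 0.9333 per unit of net cost, so contributing nothing is still dominant.
Everyone keeps their endowment and the group total is 5 × 13 = 65.

65.00 dollars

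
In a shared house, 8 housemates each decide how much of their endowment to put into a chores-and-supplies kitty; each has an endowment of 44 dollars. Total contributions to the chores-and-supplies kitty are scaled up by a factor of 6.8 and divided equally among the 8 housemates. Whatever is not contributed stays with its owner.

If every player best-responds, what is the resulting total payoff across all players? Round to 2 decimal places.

Each contributed unit returns 6.8/8 = 0.8500 to its contributor — below 1 — so contributing 0 is dominant for every player. At the Nash equilibrium everyone keeps their 44, and the group total is 8 × 44 = 352.

352.00 dollars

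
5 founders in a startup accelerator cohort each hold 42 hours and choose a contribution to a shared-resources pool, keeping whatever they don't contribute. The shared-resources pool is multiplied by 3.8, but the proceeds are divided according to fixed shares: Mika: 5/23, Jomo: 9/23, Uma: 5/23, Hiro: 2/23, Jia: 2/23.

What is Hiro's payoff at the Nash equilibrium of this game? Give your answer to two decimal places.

55.88 hours

For player j, contributing a unit is worthwhile iff 3.8 × (j's share) ≥ 1, i.e. iff j's share is at least 0.2632.
Only Jomo (9/23) clears that bar, contributing 42; the remaining 4 contribute 0. Total contributed: 42.
Hiro keeps 42 and receives 3.8 × 42 × 2/23 = 13.88 from the shared-resources pool, for a payoff of 55.88.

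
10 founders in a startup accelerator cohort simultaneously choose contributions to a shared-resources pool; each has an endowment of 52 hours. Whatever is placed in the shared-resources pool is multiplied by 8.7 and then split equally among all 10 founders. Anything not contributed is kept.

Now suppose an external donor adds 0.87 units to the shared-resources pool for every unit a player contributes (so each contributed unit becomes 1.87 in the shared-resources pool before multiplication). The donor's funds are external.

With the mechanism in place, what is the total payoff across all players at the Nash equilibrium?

With the mechanism, a contributed unit returns 8.7 × 1.87 / 10 = 1.6269 per unit of net cost to the contributor — now above 1 — so contributing fully is weakly dominant for every player.
At the Nash equilibrium everyone contributes 52. Group total payoff = 8.7 × 1.87 × 520 = 8459.88.

8459.88 hours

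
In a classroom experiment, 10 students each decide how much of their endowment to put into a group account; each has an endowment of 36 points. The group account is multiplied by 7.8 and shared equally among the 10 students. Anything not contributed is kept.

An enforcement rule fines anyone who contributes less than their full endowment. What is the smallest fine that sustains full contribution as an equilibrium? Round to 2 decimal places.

7.92 points

Given the others contribute fully, the best deviation is to contribute 0 (any partial contribution still incurs the fine and gives up units whose private return 0.7800 is below 1).
Deviating from 36 to 0 saves 36 points but forfeits the deviator's share of the drop in the group account: 7.8/10 × 36 = 28.08.
So the deviation gain is 36 − 28.08 = 7.92, and the fine must be at least 7.92 points to wipe it out.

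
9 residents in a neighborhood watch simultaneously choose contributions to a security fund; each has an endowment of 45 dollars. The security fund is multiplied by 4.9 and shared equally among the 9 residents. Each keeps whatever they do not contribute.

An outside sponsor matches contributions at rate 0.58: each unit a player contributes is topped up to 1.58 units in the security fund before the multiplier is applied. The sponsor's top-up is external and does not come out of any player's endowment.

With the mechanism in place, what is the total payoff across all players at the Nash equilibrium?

405.00 dollars

With the mechanism, a contributed unit returns 4.9 × 1.58 / 9 = 0.8602 per unit of net cost — still below 1 — so contributing 0 remains dominant for every player.
Everyone keeps their endowment and the group total is 9 × 45 = 405.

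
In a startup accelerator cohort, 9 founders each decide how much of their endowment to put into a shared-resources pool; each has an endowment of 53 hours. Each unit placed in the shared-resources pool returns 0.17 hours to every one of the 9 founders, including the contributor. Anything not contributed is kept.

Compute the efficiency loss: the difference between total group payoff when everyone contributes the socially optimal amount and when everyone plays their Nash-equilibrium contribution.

252.81 hours

The private return per contributed unit is 0.17 < 1, so contributing 0 is dominant for every player. At the Nash equilibrium everyone keeps their 53, and the group total is 9 × 53 = 477.
Each contributed unit returns 1.530 to the group as a whole (0.17 to each of 9 players), which exceeds 1, so the social optimum is full contribution: group total = 1.530 × 477 = 729.81.
Efficiency loss = 729.81 − 477 = 252.81.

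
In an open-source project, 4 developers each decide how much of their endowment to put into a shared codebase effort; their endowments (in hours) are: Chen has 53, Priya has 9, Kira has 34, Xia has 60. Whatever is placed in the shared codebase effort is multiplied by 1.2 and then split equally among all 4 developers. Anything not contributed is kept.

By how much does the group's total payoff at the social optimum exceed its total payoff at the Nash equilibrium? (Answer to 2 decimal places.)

The private return per contributed unit is 1.2/4 = 0.3000 < 1 for every player regardless of endowment, so the Nash equilibrium is zero contribution and the group total is Σ E_j = 53 + 9 + 34 + 60 = 156.
Each contributed unit returns 1.200 to the group, so the social optimum is full contribution by everyone: group total = 1.200 × 156 = 187.20.
Efficiency loss = (1.200 − 1) × 156 = 31.20.

31.20 hours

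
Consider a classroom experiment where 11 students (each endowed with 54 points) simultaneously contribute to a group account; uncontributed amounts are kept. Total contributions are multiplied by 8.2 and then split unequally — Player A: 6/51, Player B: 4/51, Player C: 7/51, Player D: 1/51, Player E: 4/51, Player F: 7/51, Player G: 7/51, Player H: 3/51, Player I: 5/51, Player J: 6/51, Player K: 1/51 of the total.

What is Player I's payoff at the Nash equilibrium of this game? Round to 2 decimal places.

184.24 points

A player with share s gets back 8.2·s per unit contributed, so full contribution is dominant for anyone with s > 1/8.2 = 0.1220 and zero contribution is dominant for anyone below.
Player C, Player F and Player G are above the threshold, contributing 54 each; the remaining 8 contribute 0. Total contributed: 162.
Player I keeps 54 and receives 8.2 × 162 × 5/51 = 130.24 from the group account, for a payoff of 184.24.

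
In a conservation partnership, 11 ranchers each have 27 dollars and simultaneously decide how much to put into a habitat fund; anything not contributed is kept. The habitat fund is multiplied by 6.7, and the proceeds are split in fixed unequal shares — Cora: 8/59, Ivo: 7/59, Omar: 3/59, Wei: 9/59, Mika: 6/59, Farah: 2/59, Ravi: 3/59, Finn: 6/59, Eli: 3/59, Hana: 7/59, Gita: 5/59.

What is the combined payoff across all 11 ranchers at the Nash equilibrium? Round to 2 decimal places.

Each unit j contributes comes back to j as 6.7 × (j's share), so j prefers to contribute only if that share exceeds 1/6.7 = 0.1493; otherwise keeping the unit dominates.
Wei alone (share 9/59) is above the threshold, contributing 27; the remaining 10 contribute 0. Total contributed: 27.
The habitat fund pays out 6.7 × 27 = 180.90 in total (split across the unequal shares, but the aggregate is all that matters for the group sum).
The 10 free-riders keep 27 each, adding 270. Group total = 270 + 180.90 = 450.90.

450.90 dollars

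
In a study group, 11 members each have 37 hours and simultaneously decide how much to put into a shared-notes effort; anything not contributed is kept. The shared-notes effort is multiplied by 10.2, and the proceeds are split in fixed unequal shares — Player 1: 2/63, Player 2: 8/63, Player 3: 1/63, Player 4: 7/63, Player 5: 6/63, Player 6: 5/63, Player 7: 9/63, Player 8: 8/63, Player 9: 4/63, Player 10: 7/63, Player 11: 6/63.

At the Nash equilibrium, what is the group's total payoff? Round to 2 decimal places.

Player j's private return per contributed unit is 10.2 × (j's share). Contributing is weakly dominant for j when that share is at least 1/10.2 = 0.0980, and contributing 0 is dominant otherwise.
Player 2, Player 4, Player 7, Player 8 and Player 10 clear that bar, contributing 37 each; the remaining 6 contribute 0. Total contributed: 185.
The shared-notes effort pays out 10.2 × 185 = 1887.00 in total (split across the unequal shares, but the aggregate is all that matters for the group sum).
The 6 free-riders keep 37 each, adding 222. Group total = 222 + 1887.00 = 2109.00.

2109.00 hours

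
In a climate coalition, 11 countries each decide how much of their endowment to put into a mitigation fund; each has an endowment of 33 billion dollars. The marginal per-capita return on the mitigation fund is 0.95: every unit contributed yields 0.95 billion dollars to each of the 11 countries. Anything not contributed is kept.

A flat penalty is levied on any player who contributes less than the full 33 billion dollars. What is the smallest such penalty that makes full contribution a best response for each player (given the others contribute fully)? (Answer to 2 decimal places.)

Given the others contribute fully, the best deviation is to contribute 0 (any partial contribution still incurs the fine and gives up units whose private return 0.95 is below 1).
Deviating from 33 to 0 saves 33 billion dollars but forfeits the deviator's share of the drop in the mitigation fund: 0.95 × 33 = 31.35.
So the deviation gain is 33 − 31.35 = 1.65, and the fine must be at least 1.65 billion dollars to wipe it out.

1.65 billion dollars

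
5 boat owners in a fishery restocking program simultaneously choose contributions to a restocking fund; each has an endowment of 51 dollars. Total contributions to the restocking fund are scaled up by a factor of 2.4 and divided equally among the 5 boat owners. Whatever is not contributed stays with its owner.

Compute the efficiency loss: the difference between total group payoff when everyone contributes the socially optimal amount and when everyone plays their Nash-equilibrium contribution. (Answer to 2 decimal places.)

Each contributed unit returns 2.4/5 = 0.4800 to its contributor — below 1 — so contributing 0 is dominant for every player. At the Nash equilibrium everyone keeps their 51, and the group total is 5 × 51 = 255.
Each contributed unit returns 2.400 to the group as a whole (0.4800 to each of 5 players), which exceeds 1, so the social optimum is full contribution: group total = 2.400 × 255 = 612.00.
Efficiency loss = 612.00 − 255 = 357.00.

357.00 dollars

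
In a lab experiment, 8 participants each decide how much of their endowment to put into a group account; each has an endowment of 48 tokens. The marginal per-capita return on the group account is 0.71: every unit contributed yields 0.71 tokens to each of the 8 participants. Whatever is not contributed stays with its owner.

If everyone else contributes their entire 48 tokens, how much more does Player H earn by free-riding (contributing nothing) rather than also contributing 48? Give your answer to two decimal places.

Switching from a contribution of 48 to 0 lets Player H keep an extra 48 tokens, but lowers the group account by 48, which costs Player H their own share of that drop: 0.71 × 48 = 34.08.
Net gain = 48 − 34.08 = 13.92. The private return per contributed unit (0.71) is below 1, so free-riding is indeed the best response regardless of what the others do.

13.92 tokens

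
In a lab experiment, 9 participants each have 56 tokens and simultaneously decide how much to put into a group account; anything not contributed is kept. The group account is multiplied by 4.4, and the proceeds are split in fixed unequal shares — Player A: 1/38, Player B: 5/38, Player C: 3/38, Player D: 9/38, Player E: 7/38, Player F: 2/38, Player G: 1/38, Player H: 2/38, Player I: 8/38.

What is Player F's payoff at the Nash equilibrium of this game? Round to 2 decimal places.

68.97 tokens

Each unit j contributes comes back to j as 4.4 × (j's share), so j prefers to contribute only if that share exceeds 1/4.4 = 0.2273; otherwise keeping the unit dominates.
Only Player D (9/38) clears that bar, contributing 56; the remaining 8 contribute 0. Total contributed: 56.
Player F keeps 56 and receives 4.4 × 56 × 2/38 = 12.97 from the group account, for a payoff of 68.97.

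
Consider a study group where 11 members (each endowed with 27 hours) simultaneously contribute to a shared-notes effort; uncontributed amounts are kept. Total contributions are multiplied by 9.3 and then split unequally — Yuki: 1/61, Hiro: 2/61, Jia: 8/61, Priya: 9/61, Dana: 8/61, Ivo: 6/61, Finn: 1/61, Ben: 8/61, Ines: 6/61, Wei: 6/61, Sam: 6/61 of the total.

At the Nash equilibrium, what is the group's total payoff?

For player j, contributing a unit is worthwhile iff 9.3 × (j's share) ≥ 1, i.e. iff j's share is at least 0.1075.
Jia, Priya, Dana and Ben are above the threshold, contributing 27 each; the remaining 7 contribute 0. Total contributed: 108.
The shared-notes effort pays out 9.3 × 108 = 1004.40 in total (split across the unequal shares, but the aggregate is all that matters for the group sum).
The 7 free-riders keep 27 each, adding 189. Group total = 189 + 1004.40 = 1193.40.

1193.40 hours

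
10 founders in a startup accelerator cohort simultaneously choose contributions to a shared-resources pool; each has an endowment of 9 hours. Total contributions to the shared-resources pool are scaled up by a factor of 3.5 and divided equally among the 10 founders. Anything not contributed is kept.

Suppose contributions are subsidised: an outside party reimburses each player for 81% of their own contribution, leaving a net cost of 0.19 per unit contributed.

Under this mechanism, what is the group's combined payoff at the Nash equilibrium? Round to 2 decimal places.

387.90 hours

With the mechanism, a contributed unit returns (3.5/10) / 0.19 = 1.8421 per unit of net cost to the contributor — now above 1 — so contributing fully is weakly dominant for every player.
At the Nash equilibrium everyone contributes 9. Group total payoff = 10 × (9 × 0.81 + 3.5 × 9) = 387.90.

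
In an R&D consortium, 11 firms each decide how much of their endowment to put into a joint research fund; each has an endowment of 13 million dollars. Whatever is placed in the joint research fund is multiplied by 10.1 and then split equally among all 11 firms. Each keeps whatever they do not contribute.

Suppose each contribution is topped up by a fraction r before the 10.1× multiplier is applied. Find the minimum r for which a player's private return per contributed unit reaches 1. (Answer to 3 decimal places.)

0.089

With matching at rate r, one contributed unit becomes (1 + r) in the joint research fund and returns 10.1 × (1 + r) / 11 to the contributor.
Setting this equal to 1: 1 + r = 11/10.1 = 1.0891.
So the minimum matching rate is r = 1.0891 − 1 = 0.089.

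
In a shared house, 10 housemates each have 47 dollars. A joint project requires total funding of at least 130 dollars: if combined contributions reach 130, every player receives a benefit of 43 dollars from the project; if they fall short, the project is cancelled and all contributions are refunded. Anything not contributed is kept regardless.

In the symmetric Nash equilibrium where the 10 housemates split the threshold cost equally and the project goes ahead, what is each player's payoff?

77 dollars

Equal share of the threshold: 130/10 = 13.
At this profile no one gains by cutting their contribution: any cut drops the total below 130, the project is cancelled, contributions are refunded, and the deviator ends with 47, which is less than 47 − 13 + 43 = 77. Contributing more than 13 just wastes the excess. So contributing exactly 13 is a best response.
Each player's payoff: 47 − 13 + 43 = 77.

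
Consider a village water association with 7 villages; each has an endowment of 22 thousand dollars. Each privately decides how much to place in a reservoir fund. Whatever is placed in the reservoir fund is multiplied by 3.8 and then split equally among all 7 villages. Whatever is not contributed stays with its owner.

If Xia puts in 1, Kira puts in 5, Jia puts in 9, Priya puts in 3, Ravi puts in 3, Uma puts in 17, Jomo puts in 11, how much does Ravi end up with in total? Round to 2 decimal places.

45.60 thousand dollars

Total contributed: 1 + 5 + 9 + 3 + 3 + 17 + 11 = 49.
Each receives 3.8 × 49 / 7 = 26.60 from the reservoir fund.
Ravi keeps 22 − 3 = 19, so Ravi's payoff is 19 + 26.60 = 45.60.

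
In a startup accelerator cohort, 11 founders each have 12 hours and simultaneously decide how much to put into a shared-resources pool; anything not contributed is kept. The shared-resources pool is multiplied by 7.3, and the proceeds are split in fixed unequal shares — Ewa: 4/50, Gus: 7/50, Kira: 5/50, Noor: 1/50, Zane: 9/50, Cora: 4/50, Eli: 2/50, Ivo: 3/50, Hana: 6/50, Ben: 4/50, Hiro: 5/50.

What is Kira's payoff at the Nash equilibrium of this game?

Player j's private return per contributed unit is 7.3 × (j's share). Contributing is weakly dominant for j when that share is at least 1/7.3 = 0.1370, and contributing 0 is dominant otherwise.
The shares above 0.1370 belong to Gus and Zane, contributing 12 each; the remaining 9 contribute 0. Total contributed: 24.
Kira keeps 12 and receives 7.3 × 24 × 5/50 = 17.52 from the shared-resources pool, for a payoff of 29.52.

29.52 hours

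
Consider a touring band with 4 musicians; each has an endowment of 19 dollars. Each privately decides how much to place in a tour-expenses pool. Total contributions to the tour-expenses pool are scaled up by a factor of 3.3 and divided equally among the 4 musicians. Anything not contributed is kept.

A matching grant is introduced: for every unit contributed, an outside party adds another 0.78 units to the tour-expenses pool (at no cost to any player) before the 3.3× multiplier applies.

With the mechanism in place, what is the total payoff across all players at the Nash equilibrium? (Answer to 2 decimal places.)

446.42 dollars

Under the mechanism each unit contributed yields 3.3 × 1.78 / 4 = 1.4685 back to its contributor per unit of net cost, which exceeds 1, making full contribution the dominant choice for everyone.
So the Nash equilibrium is full contribution by all 4; the group earns 3.3 × 1.78 × 76 = 446.42.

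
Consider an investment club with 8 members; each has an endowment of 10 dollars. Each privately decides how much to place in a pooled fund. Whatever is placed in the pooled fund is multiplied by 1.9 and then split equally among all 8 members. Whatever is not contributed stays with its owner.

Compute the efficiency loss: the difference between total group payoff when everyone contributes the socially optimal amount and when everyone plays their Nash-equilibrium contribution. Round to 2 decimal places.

72.00 dollars

Each contributed unit returns 1.9/8 = 0.2375 to its contributor — below 1 — so contributing 0 is dominant for every player. At the Nash equilibrium everyone keeps their 10, and the group total is 8 × 10 = 80.
Each contributed unit returns 1.900 to the group as a whole (0.2375 to each of 8 players), which exceeds 1, so the social optimum is full contribution: group total = 1.900 × 80 = 152.00.
Efficiency loss = 152.00 − 80 = 72.00.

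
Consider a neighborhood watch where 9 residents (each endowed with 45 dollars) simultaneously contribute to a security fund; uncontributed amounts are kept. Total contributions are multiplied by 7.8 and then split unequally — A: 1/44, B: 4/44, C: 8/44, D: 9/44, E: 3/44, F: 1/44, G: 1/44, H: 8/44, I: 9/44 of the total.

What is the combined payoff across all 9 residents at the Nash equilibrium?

Player j's private return per contributed unit is 7.8 × (j's share). Contributing is weakly dominant for j when that share is at least 1/7.8 = 0.1282, and contributing 0 is dominant otherwise.
C, D, H and I clear that bar, contributing 45 each; the remaining 5 contribute 0. Total contributed: 180.
The security fund pays out 7.8 × 180 = 1404.00 in total (split across the unequal shares, but the aggregate is all that matters for the group sum).
The 5 free-riders keep 45 each, adding 225. Group total = 225 + 1404.00 = 1629.00.

1629.00 dollars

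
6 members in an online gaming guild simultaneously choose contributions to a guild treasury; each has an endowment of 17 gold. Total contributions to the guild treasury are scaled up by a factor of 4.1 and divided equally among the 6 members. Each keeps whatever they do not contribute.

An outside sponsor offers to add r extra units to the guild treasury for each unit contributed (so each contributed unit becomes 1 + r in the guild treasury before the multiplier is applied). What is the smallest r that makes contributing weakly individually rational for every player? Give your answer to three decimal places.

With matching at rate r, one contributed unit becomes (1 + r) in the guild treasury and returns 4.1 × (1 + r) / 6 to the contributor.
Setting this equal to 1: 1 + r = 6/4.1 = 1.4634.
So the minimum matching rate is r = 1.4634 − 1 = 0.463.

0.463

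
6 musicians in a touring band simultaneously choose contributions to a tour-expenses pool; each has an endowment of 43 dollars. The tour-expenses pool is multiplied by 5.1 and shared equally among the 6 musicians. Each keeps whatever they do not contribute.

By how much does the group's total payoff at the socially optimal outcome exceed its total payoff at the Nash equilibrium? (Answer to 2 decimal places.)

Each contributed unit returns 5.1/6 = 0.8500 to its contributor — below 1 — so contributing 0 is dominant for every player. At the Nash equilibrium everyone keeps their 43, and the group total is 6 × 43 = 258.
Each contributed unit returns 5.100 to the group as a whole (0.8500 to each of 6 players), which exceeds 1, so the social optimum is full contribution: group total = 5.100 × 258 = 1315.80.
Efficiency loss = 1315.80 − 258 = 1057.80.

1057.80 dollars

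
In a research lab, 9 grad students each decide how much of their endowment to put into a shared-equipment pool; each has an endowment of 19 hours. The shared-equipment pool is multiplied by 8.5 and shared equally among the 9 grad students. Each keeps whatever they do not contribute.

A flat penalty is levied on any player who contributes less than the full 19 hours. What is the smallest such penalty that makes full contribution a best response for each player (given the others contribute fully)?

Given the others contribute fully, the best deviation is to contribute 0 (any partial contribution still incurs the fine and gives up units whose private return 0.9444 is below 1).
Deviating from 19 to 0 saves 19 hours but forfeits the deviator's share of the drop in the shared-equipment pool: 8.5/9 × 19 = 17.94.
So the deviation gain is 19 − 17.94 = 1.06, and the fine must be at least 1.06 hours to wipe it out.

1.06 hours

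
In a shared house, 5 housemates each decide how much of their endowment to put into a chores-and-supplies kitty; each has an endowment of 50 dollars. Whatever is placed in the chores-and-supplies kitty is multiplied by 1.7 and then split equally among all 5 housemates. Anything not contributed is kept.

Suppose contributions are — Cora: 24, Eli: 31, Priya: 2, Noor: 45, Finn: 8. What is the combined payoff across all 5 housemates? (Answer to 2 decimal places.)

Total contributed: 24 + 31 + 2 + 45 + 8 = 110; total kept: 5 × 50 − 110 = 140.
The chores-and-supplies kitty pays out 1.7 × 110 = 187.00 in aggregate.
Group total = 140 + 187.00 = 327.00.

327.00 dollars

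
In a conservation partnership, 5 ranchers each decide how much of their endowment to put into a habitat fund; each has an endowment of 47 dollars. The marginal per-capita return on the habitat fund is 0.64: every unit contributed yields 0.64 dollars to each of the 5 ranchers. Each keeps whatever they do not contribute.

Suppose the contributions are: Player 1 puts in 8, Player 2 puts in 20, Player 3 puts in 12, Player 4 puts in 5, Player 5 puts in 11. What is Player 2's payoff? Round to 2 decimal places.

Total contributed: 8 + 20 + 12 + 5 + 11 = 56.
Each receives 0.64 × 56 = 35.84 from the habitat fund.
Player 2 keeps 47 − 20 = 27, so Player 2's payoff is 27 + 35.84 = 62.84.

62.84 dollars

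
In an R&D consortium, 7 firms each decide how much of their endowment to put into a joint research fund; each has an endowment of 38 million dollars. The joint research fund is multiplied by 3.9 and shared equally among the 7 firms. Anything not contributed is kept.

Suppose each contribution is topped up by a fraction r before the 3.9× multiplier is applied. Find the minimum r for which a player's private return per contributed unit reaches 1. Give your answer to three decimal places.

0.795

With matching at rate r, one contributed unit becomes (1 + r) in the joint research fund and returns 3.9 × (1 + r) / 7 to the contributor.
Setting this equal to 1: 1 + r = 7/3.9 = 1.7949.
So the minimum matching rate is r = 1.7949 − 1 = 0.795.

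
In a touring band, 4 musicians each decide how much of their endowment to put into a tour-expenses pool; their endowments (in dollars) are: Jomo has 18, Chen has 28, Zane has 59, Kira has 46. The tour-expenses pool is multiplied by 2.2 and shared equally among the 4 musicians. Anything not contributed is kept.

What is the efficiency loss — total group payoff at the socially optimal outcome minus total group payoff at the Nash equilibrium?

The private return per contributed unit is 2.2/4 = 0.5500 < 1 for every player regardless of endowment, so the Nash equilibrium is zero contribution and the group total is Σ E_j = 18 + 28 + 59 + 46 = 151.
Each contributed unit returns 2.200 to the group, so the social optimum is full contribution by everyone: group total = 2.200 × 151 = 332.20.
Efficiency loss = (2.200 − 1) × 151 = 181.20.

181.20 dollars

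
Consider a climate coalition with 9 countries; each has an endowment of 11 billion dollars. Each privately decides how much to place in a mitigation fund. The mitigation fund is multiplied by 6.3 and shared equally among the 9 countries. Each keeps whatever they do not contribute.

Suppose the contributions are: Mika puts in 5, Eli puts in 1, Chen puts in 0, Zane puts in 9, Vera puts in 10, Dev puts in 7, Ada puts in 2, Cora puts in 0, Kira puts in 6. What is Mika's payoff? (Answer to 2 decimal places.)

Total contributed: 5 + 1 + 0 + 9 + 10 + 7 + 2 + 0 + 6 = 40.
Each receives 6.3 × 40 / 9 = 28.00 from the mitigation fund.
Mika keeps 11 − 5 = 6, so Mika's payoff is 6 + 28.00 = 34.00.

34.00 billion dollars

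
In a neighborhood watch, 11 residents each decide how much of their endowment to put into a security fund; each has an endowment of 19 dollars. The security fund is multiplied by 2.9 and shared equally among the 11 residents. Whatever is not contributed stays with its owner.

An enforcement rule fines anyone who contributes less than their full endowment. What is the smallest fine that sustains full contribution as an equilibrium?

Given the others contribute fully, the best deviation is to contribute 0 (any partial contribution still incurs the fine and gives up units whose private return 0.2636 is below 1).
Deviating from 19 to 0 saves 19 dollars but forfeits the deviator's share of the drop in the security fund: 2.9/11 × 19 = 5.01.
So the deviation gain is 19 − 5.01 = 13.99, and the fine must be at least 13.99 dollars to wipe it out.

13.99 dollars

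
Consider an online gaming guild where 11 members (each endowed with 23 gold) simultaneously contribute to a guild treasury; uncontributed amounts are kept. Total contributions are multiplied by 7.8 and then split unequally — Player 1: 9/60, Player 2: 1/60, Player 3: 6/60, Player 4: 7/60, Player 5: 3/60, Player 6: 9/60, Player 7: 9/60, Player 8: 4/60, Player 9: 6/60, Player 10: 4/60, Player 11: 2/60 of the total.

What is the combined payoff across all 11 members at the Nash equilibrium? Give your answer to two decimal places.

For player j, contributing a unit is worthwhile iff 7.8 × (j's share) ≥ 1, i.e. iff j's share is at least 0.1282.
Player 1, Player 6 and Player 7 clear that bar, contributing 23 each; the remaining 8 contribute 0. Total contributed: 69.
The guild treasury pays out 7.8 × 69 = 538.20 in total (split across the unequal shares, but the aggregate is all that matters for the group sum).
The 8 free-riders keep 23 each, adding 184. Group total = 184 + 538.20 = 722.20.

722.20 gold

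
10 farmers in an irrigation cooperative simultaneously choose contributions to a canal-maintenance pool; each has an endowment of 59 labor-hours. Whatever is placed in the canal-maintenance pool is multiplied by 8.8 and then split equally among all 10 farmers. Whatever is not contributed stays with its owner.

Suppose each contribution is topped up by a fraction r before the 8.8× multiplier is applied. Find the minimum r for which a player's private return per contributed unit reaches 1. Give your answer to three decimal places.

0.136

With matching at rate r, one contributed unit becomes (1 + r) in the canal-maintenance pool and returns 8.8 × (1 + r) / 10 to the contributor.
Setting this equal to 1: 1 + r = 10/8.8 = 1.1364.
So the minimum matching rate is r = 1.1364 − 1 = 0.136.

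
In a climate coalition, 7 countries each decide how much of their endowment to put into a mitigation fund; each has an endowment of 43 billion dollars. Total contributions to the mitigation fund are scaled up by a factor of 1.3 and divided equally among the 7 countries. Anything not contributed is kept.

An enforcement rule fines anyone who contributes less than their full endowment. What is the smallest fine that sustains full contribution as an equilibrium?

Given the others contribute fully, the best deviation is to contribute 0 (any partial contribution still incurs the fine and gives up units whose private return 0.1857 is below 1).
Deviating from 43 to 0 saves 43 billion dollars but forfeits the deviator's share of the drop in the mitigation fund: 1.3/7 × 43 = 7.99.
So the deviation gain is 43 − 7.99 = 35.01, and the fine must be at least 35.01 billion dollars to wipe it out.

35.01 billion dollars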